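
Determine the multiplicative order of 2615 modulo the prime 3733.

The order of 2615 must divide p − 1 = 3732 = 2^2 · 3 · 311.
Divisors: 1, 2, 3, 4, 6, 12, 311, 622, 933, 1244, 1866, 3732.
Check each in increasing order: 2615^1 ≡ 2615;  2615^2 ≡ 3102;  2615^3 ≡ 3654;  2615^4 ≡ 2463;  2615^6 ≡ 2508;  2615^12 ≡ 3692;  2615^311 ≡ 1.
Smallest exponent giving 1 is 311.

311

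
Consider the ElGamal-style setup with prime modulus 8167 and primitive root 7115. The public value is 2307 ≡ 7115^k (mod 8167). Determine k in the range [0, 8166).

450

Baby-step giant-step with m = ceil(sqrt(8166)) = 91.
Baby table (7115^j mod 8167 for j=0..90):
  0:1  1:7115  2:4159  3:2244  4:7742  5:6082  6:4664  7:1839
  8:951  9:4089  10:2381  11:2457  12:4175  13:1746  14:783  15:1151
  16:6031  17:1147  18:2072  19:845  20:1263  21:2545  22:1436  23:223
  24:2247  25:4586  26:2225  27:3229  28:564  29:2863  30:1747  31:7898
  32:5310  33:108  34:722  35:8154  36:5509  37:3102  38:3496  39:5525
  40:2604  41:4704  42:594  43:3971  44:4012  45:1715  46:727  47:2894
  48:1803  49:6155  50:1371  51:3267  52:1423  53:5732  54:5349  55:8082
  56:7750  57:5833  58:5268  59:3457  60:5718  61:3743  62:7025  63:835
  64:3616  65:1790  66:3497  67:4473  68:6763  69:6948  70:169  71:1886
  72:509  73:3554  74:1678  75:6983  76:4184  77:445  78:5546  79:5013
  80:2206  81:6883  82:3213  83:1062  84:1655  85:6678  86:6531  87:6002
  88:7154  89:3966  90:1105
Giant step factor: 7115^(-91) ≡ 4256 (mod 8167).
Scan 2307·4256^i mod 8167 for i = 0, 1, …:
  i=0: 2307   i=1: 1858   i=2: 1992   i=3: 606
  i=4: 6531
Match at i=4, j=86: k = 4·91 + 86 = 450.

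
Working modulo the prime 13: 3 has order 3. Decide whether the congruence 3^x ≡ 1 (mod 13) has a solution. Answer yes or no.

⟨3⟩ has order 3; its elements mod 13 are {1, 3, 9}.
1 is in this set.

yes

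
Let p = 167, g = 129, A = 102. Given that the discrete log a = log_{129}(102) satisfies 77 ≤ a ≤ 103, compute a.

101

Compute 129^77 mod 167 = 70, then multiply by 129 repeatedly:
  129^77=70  129^78=12  129^79=45  129^80=127  129^81=17
  129^82=22  129^83=166  129^84=38  129^85=59  129^86=96
  129^87=26  129^88=14  129^89=136  129^90=9  129^91=159
  129^92=137  129^93=138  129^94=100  129^95=41  129^96=112
  129^97=86  129^98=72  129^99=103  129^100=94  129^101=102
Found 102 at exponent 101.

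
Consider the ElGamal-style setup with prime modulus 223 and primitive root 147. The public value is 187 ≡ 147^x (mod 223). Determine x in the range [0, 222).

47

Baby-step giant-step with m = ceil(sqrt(222)) = 15.
Baby table (147^j mod 223 for j=0..14):
  0:1  1:147  2:201  3:111  4:38  5:11  6:56  7:204
  8:106  9:195  10:121  11:170  12:14  13:51  14:138
Giant step factor: 147^(-15) ≡ 191 (mod 223).
Scan 187·191^i mod 223 for i = 0, 1, …:
  i=0: 187   i=1: 37   i=2: 154   i=3: 201
Match at i=3, j=2: x = 3·15 + 2 = 47.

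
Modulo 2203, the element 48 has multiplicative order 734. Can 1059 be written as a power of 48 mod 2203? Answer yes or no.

no

1059 ∈ ⟨48⟩ iff 1059^734 ≡ 1 (mod 2203), since |⟨48⟩| = 734.
1059^734 mod 2203 = 285.
Since 285 ≠ 1, 1059 does not lie in the subgroup.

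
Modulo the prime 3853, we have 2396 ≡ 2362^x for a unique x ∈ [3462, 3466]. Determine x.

3465

Compute 2362^3462 mod 3853 = 1728, then multiply by 2362 repeatedly:
  2362^3462=1728  2362^3463=1209  2362^3464=585  2362^3465=2396
Found 2396 at exponent 3465.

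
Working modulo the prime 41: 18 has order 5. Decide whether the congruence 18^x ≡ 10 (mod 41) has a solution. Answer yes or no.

10 ∈ ⟨18⟩ iff 10^5 ≡ 1 (mod 41), since |⟨18⟩| = 5.
10^5 mod 41 = 1.
Since 1 = 1, 10 lies in the subgroup.

yes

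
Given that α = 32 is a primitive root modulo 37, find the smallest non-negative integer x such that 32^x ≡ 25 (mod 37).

2

Successive powers of 32 modulo 37:
  32^0=1  32^1=32  32^2=25
So 32^2 ≡ 25 (mod 37), giving x = 2.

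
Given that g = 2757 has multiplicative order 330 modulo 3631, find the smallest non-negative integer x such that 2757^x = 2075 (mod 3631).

Baby-step giant-step with m = ceil(sqrt(330)) = 19.
Baby table (2757^j mod 3631 for j=0..18):
  0:1  1:2757  2:1366  3:715  4:3253  5:3582  6:2885  7:2055
  8:1275  9:367  10:2401  11:244  12:973  13:2883  14:172  15:2174
  16:2568  17:3157  18:342
Giant step factor: 2757^(-19) ≡ 2812 (mod 3631).
Scan 2075·2812^i mod 3631 for i = 0, 1, …:
  i=0: 2075   i=1: 3514   i=2: 1417   i=3: 1397
  i=4: 3253
Match at i=4, j=4: x = 4·19 + 4 = 80.

80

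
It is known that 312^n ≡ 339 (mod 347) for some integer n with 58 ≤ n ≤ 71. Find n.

Compute 312^58 mod 347 = 9, then multiply by 312 repeatedly:
  312^58=9  312^59=32  312^60=268  312^61=336  312^62=38
  312^63=58  312^64=52  312^65=262  312^66=199  312^67=322
  312^68=181  312^69=258  312^70=339
Found 339 at exponent 70.

70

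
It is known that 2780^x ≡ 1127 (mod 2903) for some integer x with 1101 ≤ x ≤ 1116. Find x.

Compute 2780^1101 mod 2903 = 1644, then multiply by 2780 repeatedly:
  2780^1101=1644  2780^1102=998  2780^1103=2075  2780^1104=239  2780^1105=2536
  2780^1106=1596  2780^1107=1096  2780^1108=1633  2780^1109=2351  2780^1110=1127
Found 1127 at exponent 1110.

1110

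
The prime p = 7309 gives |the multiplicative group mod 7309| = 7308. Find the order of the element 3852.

1827

The order of 3852 must divide p − 1 = 7308 = 2^2 · 3^2 · 7 · 29.
Divisors: 1, 2, 3, 4, 6, 7, 9, 12, 14, 18, 21, 28, 29, 36, 42, 58, 63, 84, 87, 116, 126, 174, 203, 252, 261, 348, 406, 522, 609, 812, 1044, 1218, 1827, 2436, 3654, 7308.
Check each in increasing order: 3852^1 ≡ 3852;  3852^2 ≡ 634;  3852^3 ≡ 962;  3852^4 ≡ 7270;  3852^6 ≡ 4510;  3852^7 ≡ 6336;  3852^9 ≡ 4383;  3852^12 ≡ 6462;  3852^14 ≡ 3868;  3852^18 ≡ 2637;  3852^21 ≡ 571;  3852^28 ≡ 7210;  3852^29 ≡ 6029;  3852^36 ≡ 2910;  3852^42 ≡ 4445;  3852^58 ≡ 1184;  3852^63 ≡ 1872;  3852^84 ≡ 1798;  3852^87 ≡ 4752;  3852^116 ≡ 5837;  3852^126 ≡ 3373;  3852^174 ≡ 4003;  3852^203 ≡ 7078;  3852^252 ≡ 4325;  3852^261 ≡ 4238;  3852^348 ≡ 2681;  3852^406 ≡ 2198;  3852^522 ≡ 2431;  3852^609 ≡ 3892;  3852^812 ≡ 7264;  3852^1044 ≡ 4089;  3852^1218 ≡ 3416;  3852^1827 ≡ 1.
Smallest exponent giving 1 is 1827.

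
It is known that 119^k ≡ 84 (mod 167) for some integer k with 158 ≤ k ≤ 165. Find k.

158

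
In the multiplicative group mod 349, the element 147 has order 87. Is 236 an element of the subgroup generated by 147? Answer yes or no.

no

236 ∈ ⟨147⟩ iff 236^87 ≡ 1 (mod 349), since |⟨147⟩| = 87.
236^87 mod 349 = 213.
Since 213 ≠ 1, 236 does not lie in the subgroup.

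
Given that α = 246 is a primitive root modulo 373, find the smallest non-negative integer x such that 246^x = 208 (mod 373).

74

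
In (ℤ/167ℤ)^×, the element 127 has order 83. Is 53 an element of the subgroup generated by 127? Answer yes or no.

no

53 ∈ ⟨127⟩ iff 53^83 ≡ 1 (mod 167), since |⟨127⟩| = 83.
53^83 mod 167 = 166.
Since 166 ≠ 1, 53 does not lie in the subgroup.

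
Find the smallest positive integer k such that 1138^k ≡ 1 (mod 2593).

The order of 1138 must divide p − 1 = 2592 = 2^5 · 3^4.
Divisors: 1, 2, 3, 4, 6, 8, 9, 12, 16, 18, 24, 27, 32, 36, 48, 54, 72, 81, 96, 108, 144, 162, 216, 288, 324, 432, 648, 864, 1296, 2592.
Check each in increasing order: 1138^1 ≡ 1138;  1138^2 ≡ 1137;  1138^3 ≡ 2592;  1138^4 ≡ 1455;  1138^6 ≡ 1.
Smallest exponent giving 1 is 6.

6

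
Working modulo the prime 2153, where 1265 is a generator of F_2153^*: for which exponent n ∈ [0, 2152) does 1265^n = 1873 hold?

1999

Baby-step giant-step with m = ceil(sqrt(2152)) = 47.
Baby table (1265^j mod 2153 for j=0..46):
  0:1  1:1265  2:546  3:1730  4:1002  5:1566  6:230  7:295
  8:706  9:1748  10:89  11:629  12:1228  13:1107  14:905  15:1582
  16:1093  17:419  18:397  19:556  20:1462  21:3  22:1642  23:1638
  24:884  25:853  26:392  27:690  28:885  29:2118  30:938  31:267
  32:1887  33:1531  34:1168  35:562  36:440  37:1126  38:1257  39:1191
  40:1668  41:80  42:9  43:620  44:608  45:499  46:406
Giant step factor: 1265^(-47) ≡ 2034 (mod 2153).
Scan 1873·2034^i mod 2153 for i = 0, 1, …:
  i=0: 1873   i=1: 1025   i=2: 746   i=3: 1652
  i=4: 1488   i=5: 1627   i=6: 157   i=7: 694
  i=8: 1381   i=9: 1442     …   i=41: 1983
  i=42: 853
Match at i=42, j=25: n = 42·47 + 25 = 1999.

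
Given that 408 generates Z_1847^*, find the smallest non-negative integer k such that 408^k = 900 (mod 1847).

496

Baby-step giant-step with m = ceil(sqrt(1846)) = 43.
Baby table (408^j mod 1847 for j=0..42):
  0:1  1:408  2:234  3:1275  4:1193  5:983  6:265  7:994
  8:1059  9:1721  10:308  11:68  12:39  13:1136  14:1738  15:1703
  16:352  17:1397  18:1100  19:1826  20:667  21:627  22:930  23:805
  24:1521  25:1823  26:1290  27:1772  28:799  29:920  30:419  31:1028
  32:155  33:442  34:1177  35:1843  36:215  37:911  38:441  39:769
  40:1609  41:787  42:1565
Giant step factor: 408^(-43) ≡ 1496 (mod 1847).
Scan 900·1496^i mod 1847 for i = 0, 1, …:
  i=0: 900   i=1: 1784   i=2: 1796   i=3: 1278
  i=4: 243   i=5: 1516   i=6: 1667   i=7: 382
  i=8: 749   i=9: 1222   i=10: 1429   i=11: 805
Match at i=11, j=23: k = 11·43 + 23 = 496.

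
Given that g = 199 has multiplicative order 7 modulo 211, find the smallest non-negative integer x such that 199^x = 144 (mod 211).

2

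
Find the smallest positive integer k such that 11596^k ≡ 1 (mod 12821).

6410

The order of 11596 must divide p − 1 = 12820 = 2^2 · 5 · 641.
Divisors: 1, 2, 4, 5, 10, 20, 641, 1282, 2564, 3205, 6410, 12820.
Check each in increasing order: 11596^1 ≡ 11596;  11596^2 ≡ 568;  11596^4 ≡ 2099;  11596^5 ≡ 5746;  11596^10 ≡ 2441;  11596^20 ≡ 9537;  11596^641 ≡ 12495;  11596^1282 ≡ 3708;  11596^2564 ≡ 5152;  11596^3205 ≡ 12820;  11596^6410 ≡ 1.
Smallest exponent giving 1 is 6410.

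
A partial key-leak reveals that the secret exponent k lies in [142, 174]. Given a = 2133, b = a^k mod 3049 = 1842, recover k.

160

Compute 2133^142 mod 3049 = 2439, then multiply by 2133 repeatedly:
  2133^142=2439  2133^143=793  2133^144=2323  2133^145=334  2133^146=2005
  2133^147=1967  2133^148=187  2133^149=2501  2133^150=1932  2133^151=1757
  2133^152=460  2133^153=2451  2133^154=1997  2133^155=148  2133^156=1637
  2133^157=616  2133^158=2858  2133^159=1163  2133^160=1842
Found 1842 at exponent 160.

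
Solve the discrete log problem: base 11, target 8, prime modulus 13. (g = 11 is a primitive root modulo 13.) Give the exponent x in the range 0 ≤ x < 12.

9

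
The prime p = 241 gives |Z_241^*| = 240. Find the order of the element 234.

240

The order of 234 must divide p − 1 = 240 = 2^4 · 3 · 5.
Divisors: 1, 2, 3, 4, 5, 6, 8, 10, 12, 15, 16, 20, 24, 30, 40, 48, 60, 80, 120, 240.
Check each in increasing order: 234^1 ≡ 234;  234^2 ≡ 49;  234^3 ≡ 139;  234^4 ≡ 232;  234^5 ≡ 63;  234^6 ≡ 41;  234^8 ≡ 81;  234^10 ≡ 113;  234^12 ≡ 235;  234^15 ≡ 130;  234^16 ≡ 54;  234^20 ≡ 237;  234^24 ≡ 36;  234^30 ≡ 30;  234^40 ≡ 16;  234^48 ≡ 91;  234^60 ≡ 177;  234^80 ≡ 15;  234^120 ≡ 240;  234^240 ≡ 1.
Smallest exponent giving 1 is 240.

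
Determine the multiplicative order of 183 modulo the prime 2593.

2592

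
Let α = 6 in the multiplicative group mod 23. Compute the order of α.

11

The order of 6 must divide p − 1 = 22 = 2 · 11.
Divisors: 1, 2, 11, 22.
Check each in increasing order: 6^1 ≡ 6;  6^2 ≡ 13;  6^11 ≡ 1.
Smallest exponent giving 1 is 11.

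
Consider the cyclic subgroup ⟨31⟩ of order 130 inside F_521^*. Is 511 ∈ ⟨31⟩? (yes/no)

no

511 ∈ ⟨31⟩ iff 511^130 ≡ 1 (mod 521), since |⟨31⟩| = 130.
511^130 mod 521 = 520.
Since 520 ≠ 1, 511 does not lie in the subgroup.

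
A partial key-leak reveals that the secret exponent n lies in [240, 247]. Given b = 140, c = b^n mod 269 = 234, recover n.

245

Compute 140^240 mod 269 = 14, then multiply by 140 repeatedly:
  140^240=14  140^241=77  140^242=20  140^243=110  140^244=67
  140^245=234
Found 234 at exponent 245.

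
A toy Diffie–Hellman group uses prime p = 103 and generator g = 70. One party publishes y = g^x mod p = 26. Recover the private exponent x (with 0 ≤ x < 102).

44

Baby-step giant-step with m = ceil(sqrt(102)) = 11.
Baby table (70^j mod 103 for j=0..10):
  0:1  1:70  2:59  3:10  4:82  5:75  6:100  7:99
  8:29  9:73  10:63
Giant step factor: 70^(-11) ≡ 65 (mod 103).
Scan 26·65^i mod 103 for i = 0, 1, …:
  i=0: 26   i=1: 42   i=2: 52   i=3: 84
  i=4: 1
Match at i=4, j=0: x = 4·11 + 0 = 44.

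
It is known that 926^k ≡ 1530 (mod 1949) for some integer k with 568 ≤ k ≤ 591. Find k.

588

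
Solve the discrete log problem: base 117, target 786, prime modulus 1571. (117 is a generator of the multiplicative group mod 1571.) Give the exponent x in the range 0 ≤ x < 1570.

Baby-step giant-step with m = ceil(sqrt(1570)) = 40.
Baby table (117^j mod 1571 for j=0..39):
  0:1  1:117  2:1121  3:764  4:1412  5:249  6:855  7:1062
  8:145  9:1255  10:732  11:810  12:510  13:1543  14:1437  15:32
  16:602  17:1310  18:883  19:1196  20:113  21:653  22:993  23:1498
  24:885  25:1430  26:784  27:610  28:675  29:425  30:1024  31:412
  32:1074  33:1549  34:568  35:474  36:473  37:356  38:806  39:42
Giant step factor: 117^(-40) ≡ 1274 (mod 1571).
Scan 786·1274^i mod 1571 for i = 0, 1, …:
  i=0: 786   i=1: 637   i=2: 902   i=3: 747
  i=4: 1223   i=5: 1241   i=6: 608   i=7: 89
  i=8: 274   i=9: 314     …   i=30: 656
  i=31: 1543
Match at i=31, j=13: x = 31·40 + 13 = 1253.

1253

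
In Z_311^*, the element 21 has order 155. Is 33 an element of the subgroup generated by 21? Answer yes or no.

no

33 ∈ ⟨21⟩ iff 33^155 ≡ 1 (mod 311), since |⟨21⟩| = 155.
33^155 mod 311 = 310.
Since 310 ≠ 1, 33 does not lie in the subgroup.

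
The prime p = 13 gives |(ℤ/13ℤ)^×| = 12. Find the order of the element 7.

12

The order of 7 must divide p − 1 = 12 = 2^2 · 3.
Divisors: 1, 2, 3, 4, 6, 12.
Check each in increasing order: 7^1 ≡ 7;  7^2 ≡ 10;  7^3 ≡ 5;  7^4 ≡ 9;  7^6 ≡ 12;  7^12 ≡ 1.
Smallest exponent giving 1 is 12.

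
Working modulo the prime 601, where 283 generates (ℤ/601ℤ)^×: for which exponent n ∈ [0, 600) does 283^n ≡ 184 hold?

Baby-step giant-step with m = ceil(sqrt(600)) = 25.
Baby table (283^j mod 601 for j=0..24):
  0:1  1:283  2:156  3:275  4:296  5:229  6:500  7:265
  8:471  9:472  10:154  11:310  12:585  13:280  14:509  15:408
  16:72  17:543  18:414  19:568  20:277  21:261  22:541  23:449
  24:256
Giant step factor: 283^(-25) ≡ 306 (mod 601).
Scan 184·306^i mod 601 for i = 0, 1, …:
  i=0: 184   i=1: 411   i=2: 157   i=3: 563
  i=4: 392   i=5: 353   i=6: 439   i=7: 311
  i=8: 208   i=9: 543
Match at i=9, j=17: n = 9·25 + 17 = 242.

242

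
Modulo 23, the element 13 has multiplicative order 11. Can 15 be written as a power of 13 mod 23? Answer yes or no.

no

15 ∈ ⟨13⟩ iff 15^11 ≡ 1 (mod 23), since |⟨13⟩| = 11.
15^11 mod 23 = 22.
Since 22 ≠ 1, 15 does not lie in the subgroup.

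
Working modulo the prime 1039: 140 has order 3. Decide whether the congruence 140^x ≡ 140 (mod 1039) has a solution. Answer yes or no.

140 ∈ ⟨140⟩ iff 140^3 ≡ 1 (mod 1039), since |⟨140⟩| = 3.
140^3 mod 1039 = 1.
Since 1 = 1, 140 lies in the subgroup.

yes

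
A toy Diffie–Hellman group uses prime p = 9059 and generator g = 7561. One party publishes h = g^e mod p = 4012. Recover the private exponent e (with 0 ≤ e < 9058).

Baby-step giant-step with m = ceil(sqrt(9058)) = 96.
Baby table (7561^j mod 9059 for j=0..95):
  0:1  1:7561  2:6431  3:5138  4:3426  5:4305  6:1118  7:1151
  8:6071  9:878  10:7370  11:2661  12:8841  13:440  14:2187  15:3232
  16:5029  17:3646  18:869  19:2734  20:8195  21:7894  22:5842  23:8737
  24:2229  25:3729  26:3361  27:2026  28:8876  29:2364  30:797  31:1882
  32:7172  33:318  34:3763  35:6783  36:3264  37:2388  38:1081  39:2223
  40:3658  41:1011  42:7434  43:6438  44:3711  45:3148  46:4035  47:6982
  48:4109  49:4838  50:8935  51:4572  52:8807  53:6077  54:949  55:661
  56:6312  57:2220  58:8152  59:8895  60:1079  61:5219  62:8914  63:8853
  64:582  65:6887  66:1475  67:846  68:952  69:5226  70:7487  71:8575
  72:312  73:3692  74:4433  75:8672  76:9009  77:2428  78:4574  79:5811
  80:821  81:2166  82:7513  83:5863  84:4456  85:1395  86:2919  87:2835
  88:1841  89:5177  90:8417  91:1462  92:2202  93:7939  94:1845  95:8244
Giant step factor: 7561^(-96) ≡ 2655 (mod 9059).
Scan 4012·2655^i mod 9059 for i = 0, 1, …:
  i=0: 4012   i=1: 7535   i=2: 3153   i=3: 699
  i=4: 7809   i=5: 5903   i=6: 395   i=7: 6940
  i=8: 8753   i=9: 2880     …   i=20: 4923
  i=21: 7487
Match at i=21, j=70: e = 21·96 + 70 = 2086.

2086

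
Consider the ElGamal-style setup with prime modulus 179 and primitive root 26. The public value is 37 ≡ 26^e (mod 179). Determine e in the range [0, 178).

Baby-step giant-step with m = ceil(sqrt(178)) = 14.
Baby table (26^j mod 179 for j=0..13):
  0:1  1:26  2:139  3:34  4:168  5:72  6:82  7:163
  8:121  9:103  10:172  11:176  12:101  13:120
Giant step factor: 26^(-14) ≡ 93 (mod 179).
Scan 37·93^i mod 179 for i = 0, 1, …:
  i=0: 37   i=1: 40   i=2: 140   i=3: 132
  i=4: 104   i=5: 6   i=6: 21   i=7: 163
Match at i=7, j=7: e = 7·14 + 7 = 105.

105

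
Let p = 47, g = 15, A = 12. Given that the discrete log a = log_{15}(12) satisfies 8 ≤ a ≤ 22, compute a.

18

Compute 15^8 mod 47 = 36, then multiply by 15 repeatedly:
  15^8=36  15^9=23  15^10=16  15^11=5  15^12=28
  15^13=44  15^14=2  15^15=30  15^16=27  15^17=29
  15^18=12
Found 12 at exponent 18.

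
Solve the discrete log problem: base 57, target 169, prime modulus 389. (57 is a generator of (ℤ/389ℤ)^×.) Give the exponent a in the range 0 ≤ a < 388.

Baby-step giant-step with m = ceil(sqrt(388)) = 20.
Baby table (57^j mod 389 for j=0..19):
  0:1  1:57  2:137  3:29  4:97  5:83  6:63  7:90
  8:73  9:271  10:276  11:172  12:79  13:224  14:320  15:346
  16:272  17:333  18:309  19:108
Giant step factor: 57^(-20) ≡ 143 (mod 389).
Scan 169·143^i mod 389 for i = 0, 1, …:
  i=0: 169   i=1: 49   i=2: 5   i=3: 326
  i=4: 327   i=5: 81   i=6: 302   i=7: 7
  i=8: 223   i=9: 380   i=10: 269   i=11: 345
  i=12: 321   i=13: 1
Match at i=13, j=0: a = 13·20 + 0 = 260.

260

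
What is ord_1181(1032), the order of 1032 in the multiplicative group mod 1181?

The order of 1032 must divide p − 1 = 1180 = 2^2 · 5 · 59.
Divisors: 1, 2, 4, 5, 10, 20, 59, 118, 236, 295, 590, 1180.
Check each in increasing order: 1032^1 ≡ 1032;  1032^2 ≡ 943;  1032^4 ≡ 1137;  1032^5 ≡ 651;  1032^10 ≡ 1003;  1032^20 ≡ 978;  1032^59 ≡ 938;  1032^118 ≡ 1180;  1032^236 ≡ 1.
Smallest exponent giving 1 is 236.

236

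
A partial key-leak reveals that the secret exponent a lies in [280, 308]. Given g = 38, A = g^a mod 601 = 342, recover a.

Compute 38^280 mod 601 = 151, then multiply by 38 repeatedly:
  38^280=151  38^281=329  38^282=482  38^283=286  38^284=50
  38^285=97  38^286=80  38^287=35  38^288=128  38^289=56
  38^290=325  38^291=330  38^292=520  38^293=528  38^294=231
  38^295=364  38^296=9  38^297=342
Found 342 at exponent 297.

297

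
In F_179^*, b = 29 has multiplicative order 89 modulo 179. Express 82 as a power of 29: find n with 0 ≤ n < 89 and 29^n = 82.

Baby-step giant-step with m = ceil(sqrt(89)) = 10.
Baby table (29^j mod 179 for j=0..9):
  0:1  1:29  2:125  3:45  4:52  5:76  6:56  7:13
  8:19  9:14
Giant step factor: 29^(-10) ≡ 138 (mod 179).
Scan 82·138^i mod 179 for i = 0, 1, …:
  i=0: 82   i=1: 39   i=2: 12   i=3: 45
Match at i=3, j=3: n = 3·10 + 3 = 33.

33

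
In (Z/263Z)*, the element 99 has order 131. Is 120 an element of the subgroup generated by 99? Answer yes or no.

no

120 ∈ ⟨99⟩ iff 120^131 ≡ 1 (mod 263), since |⟨99⟩| = 131.
120^131 mod 263 = 262.
Since 262 ≠ 1, 120 does not lie in the subgroup.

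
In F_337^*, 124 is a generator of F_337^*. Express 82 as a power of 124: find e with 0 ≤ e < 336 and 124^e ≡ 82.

332

Baby-step giant-step with m = ceil(sqrt(336)) = 19.
Baby table (124^j mod 337 for j=0..18):
  0:1  1:124  2:211  3:215  4:37  5:207  6:56  7:204
  8:21  9:245  10:50  11:134  12:103  13:303  14:165  15:240
  16:104  17:90  18:39
Giant step factor: 124^(-19) ≡ 20 (mod 337).
Scan 82·20^i mod 337 for i = 0, 1, …:
  i=0: 82   i=1: 292   i=2: 111   i=3: 198
  i=4: 253   i=5: 5   i=6: 100   i=7: 315
  i=8: 234   i=9: 299     …   i=16: 265
  i=17: 245
Match at i=17, j=9: e = 17·19 + 9 = 332.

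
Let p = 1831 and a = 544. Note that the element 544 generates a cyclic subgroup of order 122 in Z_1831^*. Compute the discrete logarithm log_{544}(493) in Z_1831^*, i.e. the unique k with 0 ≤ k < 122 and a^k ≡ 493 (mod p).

21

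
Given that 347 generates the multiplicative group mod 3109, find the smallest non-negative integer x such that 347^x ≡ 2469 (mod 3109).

2289

Baby-step giant-step with m = ceil(sqrt(3108)) = 56.
Baby table (347^j mod 3109 for j=0..55):
  0:1  1:347  2:2267  3:72  4:112  5:1556  6:2075  7:1846
  8:108  9:168  10:2334  11:1558  12:2769  13:162  14:252  15:392
  16:2337  17:2599  18:243  19:378  20:588  21:1951  22:2344  23:1919
  24:567  25:882  26:1372  27:407  28:1324  29:2405  30:1323  31:2058
  32:2165  33:1986  34:2053  35:430  36:3087  37:1693  38:2979  39:1525
  40:645  41:3076  42:985  43:2914  44:733  45:2522  46:1505  47:3032
  48:1262  49:2654  50:674  51:703  52:1439  53:1893  54:872  55:1011
Giant step factor: 347^(-56) ≡ 1797 (mod 3109).
Scan 2469·1797^i mod 3109 for i = 0, 1, …:
  i=0: 2469   i=1: 250   i=2: 1554   i=3: 656
  i=4: 521   i=5: 428   i=6: 1193   i=7: 1720
  i=8: 494   i=9: 1653     …   i=39: 543
  i=40: 2654
Match at i=40, j=49: x = 40·56 + 49 = 2289.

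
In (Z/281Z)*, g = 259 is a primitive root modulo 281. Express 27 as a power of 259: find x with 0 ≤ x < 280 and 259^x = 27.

159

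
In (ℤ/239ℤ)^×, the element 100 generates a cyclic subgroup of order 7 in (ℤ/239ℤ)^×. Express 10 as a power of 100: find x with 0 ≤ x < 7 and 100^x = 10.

4

Successive powers of 100 modulo 239:
  100^0=1  100^1=100  100^2=201  100^3=24  100^4=10
So 100^4 ≡ 10 (mod 239), giving x = 4.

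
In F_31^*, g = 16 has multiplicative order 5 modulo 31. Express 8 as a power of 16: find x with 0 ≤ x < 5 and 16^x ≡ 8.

Successive powers of 16 modulo 31:
  16^0=1  16^1=16  16^2=8
So 16^2 ≡ 8 (mod 31), giving x = 2.

2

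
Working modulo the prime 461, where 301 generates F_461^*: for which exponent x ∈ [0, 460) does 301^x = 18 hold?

321

Baby-step giant-step with m = ceil(sqrt(460)) = 22.
Baby table (301^j mod 461 for j=0..21):
  0:1  1:301  2:245  3:446  4:95  5:13  6:225  7:419
  8:266  9:313  10:169  11:159  12:376  13:231  14:381  15:353
  16:223  17:278  18:237  19:343  20:440  21:133
Giant step factor: 301^(-22) ≡ 380 (mod 461).
Scan 18·380^i mod 461 for i = 0, 1, …:
  i=0: 18   i=1: 386   i=2: 82   i=3: 273
  i=4: 15   i=5: 168   i=6: 222   i=7: 458
  i=8: 243   i=9: 140     …   i=13: 424
  i=14: 231
Match at i=14, j=13: x = 14·22 + 13 = 321.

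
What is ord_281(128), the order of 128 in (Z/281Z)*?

10

The order of 128 must divide p − 1 = 280 = 2^3 · 5 · 7.
Divisors: 1, 2, 4, 5, 7, 8, 10, 14, 20, 28, 35, 40, 56, 70, 140, 280.
Check each in increasing order: 128^1 ≡ 128;  128^2 ≡ 86;  128^4 ≡ 90;  128^5 ≡ 280;  128^7 ≡ 195;  128^8 ≡ 232;  128^10 ≡ 1.
Smallest exponent giving 1 is 10.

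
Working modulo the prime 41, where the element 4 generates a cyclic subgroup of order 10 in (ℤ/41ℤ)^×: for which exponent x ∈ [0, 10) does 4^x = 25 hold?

Successive powers of 4 modulo 41:
  4^0=1  4^1=4  4^2=16  4^3=23  4^4=10  4^5=40
  4^6=37  4^7=25
So 4^7 ≡ 25 (mod 41), giving x = 7.

7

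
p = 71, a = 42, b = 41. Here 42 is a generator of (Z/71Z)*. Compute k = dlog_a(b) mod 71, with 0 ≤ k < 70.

5

Successive powers of 42 modulo 71:
  42^0=1  42^1=42  42^2=60  42^3=35  42^4=50  42^5=41
So 42^5 ≡ 41 (mod 71), giving k = 5.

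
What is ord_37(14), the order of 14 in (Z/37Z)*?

The order of 14 must divide p − 1 = 36 = 2^2 · 3^2.
Divisors: 1, 2, 3, 4, 6, 9, 12, 18, 36.
Check each in increasing order: 14^1 ≡ 14;  14^2 ≡ 11;  14^3 ≡ 6;  14^4 ≡ 10;  14^6 ≡ 36;  14^9 ≡ 31;  14^12 ≡ 1.
Smallest exponent giving 1 is 12.

12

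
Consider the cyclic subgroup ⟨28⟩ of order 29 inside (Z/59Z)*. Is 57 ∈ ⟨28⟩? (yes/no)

yes

57 ∈ ⟨28⟩ iff 57^29 ≡ 1 (mod 59), since |⟨28⟩| = 29.
57^29 mod 59 = 1.
Since 1 = 1, 57 lies in the subgroup.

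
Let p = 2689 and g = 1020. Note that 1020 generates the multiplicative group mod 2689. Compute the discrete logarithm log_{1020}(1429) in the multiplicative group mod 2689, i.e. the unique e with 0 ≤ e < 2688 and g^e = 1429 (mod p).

Baby-step giant-step with m = ceil(sqrt(2688)) = 52.
Baby table (1020^j mod 2689 for j=0..51):
  0:1  1:1020  2:2446  3:2217  4:2580  5:1758  6:2286  7:357
  8:1125  9:1986  10:903  11:1422  12:1069  13:1335  14:1066  15:964
  16:1795  17:2380  18:2122  19:2484  20:642  21:1413  22:2645  23:833
  24:2625  25:1945  26:2107  27:629  28:1598  29:426  30:1591  31:1353
  32:603  33:1968  34:1366  35:418  36:1498  37:608  38:1690  39:151
  40:747  41:953  42:1331  43:2364  44:1936  45:994  46:127  47:468
  48:1407  49:1903  50:2291  51:79
Giant step factor: 1020^(-52) ≡ 1464 (mod 2689).
Scan 1429·1464^i mod 2689 for i = 0, 1, …:
  i=0: 1429   i=1: 14   i=2: 1673   i=3: 2282
  i=4: 1110   i=5: 884   i=6: 767   i=7: 1575
  i=8: 1327   i=9: 1270     …   i=15: 358
  i=16: 2446
Match at i=16, j=2: e = 16·52 + 2 = 834.

834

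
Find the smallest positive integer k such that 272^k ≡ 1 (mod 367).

366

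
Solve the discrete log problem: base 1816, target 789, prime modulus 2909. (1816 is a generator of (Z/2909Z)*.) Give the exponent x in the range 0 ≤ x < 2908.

2783

Baby-step giant-step with m = ceil(sqrt(2908)) = 54.
Baby table (1816^j mod 2909 for j=0..53):
  0:1  1:1816  2:1959  3:2746  4:710  5:673  6:388  7:630
  8:843  9:754  10:2034  11:2223  12:2185  13:84  14:1276  15:1652
  16:853  17:1460  18:1261  19:593  20:558  21:996  22:2247  23:2134
  24:556  25:273  26:1238  27:2460  28:2045  29:1836  30:462  31:1200
  32:359  33:328  34:2212  35:2572  36:1807  37:160  38:2569  39:2177
  40:101  41:149  42:47  43:991  44:1894  45:1066  46:1371  47:2541
  48:782  49:520  50:1804  51:530  52:2510  53:2666
Giant step factor: 1816^(-54) ≡ 2152 (mod 2909).
Scan 789·2152^i mod 2909 for i = 0, 1, …:
  i=0: 789   i=1: 1981   i=2: 1427   i=3: 1909
  i=4: 660   i=5: 728   i=6: 1614   i=7: 2891
  i=8: 1990   i=9: 432     …   i=50: 1185
  i=51: 1836
Match at i=51, j=29: x = 51·54 + 29 = 2783.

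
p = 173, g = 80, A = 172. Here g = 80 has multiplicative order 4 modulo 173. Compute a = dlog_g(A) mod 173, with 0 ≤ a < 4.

2

Successive powers of 80 modulo 173:
  80^0=1  80^1=80  80^2=172
So 80^2 ≡ 172 (mod 173), giving a = 2.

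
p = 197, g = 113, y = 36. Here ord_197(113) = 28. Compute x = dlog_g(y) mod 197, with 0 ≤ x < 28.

Successive powers of 113 modulo 197:
  113^0=1  113^1=113  113^2=161  113^3=69  113^4=114  113^5=77
  113^6=33  113^7=183  113^8=191  113^9=110  113^10=19  113^11=177
  113^12=104  113^13=129  113^14=196  113^15=84  113^16=36
So 113^16 ≡ 36 (mod 197), giving x = 16.

16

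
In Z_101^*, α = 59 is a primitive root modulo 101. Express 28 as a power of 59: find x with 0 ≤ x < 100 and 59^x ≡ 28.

Baby-step giant-step with m = ceil(sqrt(100)) = 10.
Baby table (59^j mod 101 for j=0..9):
  0:1  1:59  2:47  3:46  4:88  5:41  6:96  7:8
  8:68  9:73
Giant step factor: 59^(-10) ≡ 14 (mod 101).
Scan 28·14^i mod 101 for i = 0, 1, …:
  i=0: 28   i=1: 89   i=2: 34   i=3: 72
  i=4: 99   i=5: 73
Match at i=5, j=9: x = 5·10 + 9 = 59.

59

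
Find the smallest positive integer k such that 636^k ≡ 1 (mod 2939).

1469

The order of 636 must divide p − 1 = 2938 = 2 · 13 · 113.
Divisors: 1, 2, 13, 26, 113, 226, 1469, 2938.
Check each in increasing order: 636^1 ≡ 636;  636^2 ≡ 1853;  636^13 ≡ 206;  636^26 ≡ 1290;  636^113 ≡ 176;  636^226 ≡ 1586;  636^1469 ≡ 1.
Smallest exponent giving 1 is 1469.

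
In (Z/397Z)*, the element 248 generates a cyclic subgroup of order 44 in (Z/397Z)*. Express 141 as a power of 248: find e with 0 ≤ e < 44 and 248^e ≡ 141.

Baby-step giant-step with m = ceil(sqrt(44)) = 7.
Baby table (248^j mod 397 for j=0..6):
  0:1  1:248  2:366  3:252  4:167  5:128  6:381
Giant step factor: 248^(-7) ≡ 199 (mod 397).
Scan 141·199^i mod 397 for i = 0, 1, …:
  i=0: 141   i=1: 269   i=2: 333   i=3: 365
  i=4: 381
Match at i=4, j=6: e = 4·7 + 6 = 34.

34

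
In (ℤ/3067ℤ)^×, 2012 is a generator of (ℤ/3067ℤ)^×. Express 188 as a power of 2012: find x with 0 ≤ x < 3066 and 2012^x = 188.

1375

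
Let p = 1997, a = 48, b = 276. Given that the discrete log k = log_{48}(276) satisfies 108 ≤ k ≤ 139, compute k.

126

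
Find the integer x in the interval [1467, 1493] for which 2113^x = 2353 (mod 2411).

1476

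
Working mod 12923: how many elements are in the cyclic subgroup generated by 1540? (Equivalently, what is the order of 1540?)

12922

The order of 1540 must divide p − 1 = 12922 = 2 · 7 · 13 · 71.
Divisors: 1, 2, 7, 13, 14, 26, 71, 91, 142, 182, 497, 923, 994, 1846, 6461, 12922.
Check each in increasing order: 1540^1 ≡ 1540;  1540^2 ≡ 6691;  1540^7 ≡ 7417;  1540^13 ≡ 9683;  1540^14 ≡ 11601;  1540^26 ≡ 4124;  1540^71 ≡ 4131;  1540^91 ≡ 994;  1540^142 ≡ 6801;  1540^182 ≡ 5888;  1540^497 ≡ 7771;  1540^923 ≡ 8587;  1540^994 ≡ 12185;  1540^1846 ≡ 10854;  1540^6461 ≡ 12922;  1540^12922 ≡ 1.
Smallest exponent giving 1 is 12922.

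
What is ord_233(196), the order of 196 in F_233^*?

58

The order of 196 must divide p − 1 = 232 = 2^3 · 29.
Divisors: 1, 2, 4, 8, 29, 58, 116, 232.
Check each in increasing order: 196^1 ≡ 196;  196^2 ≡ 204;  196^4 ≡ 142;  196^8 ≡ 126;  196^29 ≡ 232;  196^58 ≡ 1.
Smallest exponent giving 1 is 58.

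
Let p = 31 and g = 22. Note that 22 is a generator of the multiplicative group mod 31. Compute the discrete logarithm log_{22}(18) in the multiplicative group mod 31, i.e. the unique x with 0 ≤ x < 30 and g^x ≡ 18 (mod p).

28

Successive powers of 22 modulo 31:
  22^0=1  22^1=22  22^2=19  22^3=15  22^4=20  22^5=6
  22^6=8  22^7=21  22^8=28  22^9=27  22^10=5  22^11=17
  22^12=2  22^13=13  22^14=7  22^15=30  22^16=9  22^17=12
  22^18=16  22^19=11  22^20=25  22^21=23  22^22=10  22^23=3
  22^24=4  22^25=26  22^26=14  22^27=29  22^28=18
So 22^28 ≡ 18 (mod 31), giving x = 28.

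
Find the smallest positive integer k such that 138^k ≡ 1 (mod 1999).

The order of 138 must divide p − 1 = 1998 = 2 · 3^3 · 37.
Divisors: 1, 2, 3, 6, 9, 18, 27, 37, 54, 74, 111, 222, 333, 666, 999, 1998.
Check each in increasing order: 138^1 ≡ 138;  138^2 ≡ 1053;  138^3 ≡ 1386;  138^6 ≡ 1956;  138^9 ≡ 372;  138^18 ≡ 453;  138^27 ≡ 600;  138^37 ≡ 1008;  138^54 ≡ 180;  138^74 ≡ 572;  138^111 ≡ 864;  138^222 ≡ 869;  138^333 ≡ 1191;  138^666 ≡ 1190;  138^999 ≡ 1998;  138^1998 ≡ 1.
Smallest exponent giving 1 is 1998.

1998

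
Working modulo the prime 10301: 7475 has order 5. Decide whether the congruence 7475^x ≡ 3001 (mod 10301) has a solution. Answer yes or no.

yes

3001 ∈ ⟨7475⟩ iff 3001^5 ≡ 1 (mod 10301), since |⟨7475⟩| = 5.
3001^5 mod 10301 = 1.
Since 1 = 1, 3001 lies in the subgroup.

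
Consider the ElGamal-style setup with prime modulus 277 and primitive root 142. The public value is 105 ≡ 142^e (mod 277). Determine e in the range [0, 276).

Baby-step giant-step with m = ceil(sqrt(276)) = 17.
Baby table (142^j mod 277 for j=0..16):
  0:1  1:142  2:220  3:216  4:202  5:153  6:120  7:143
  8:85  9:159  10:141  11:78  12:273  13:263  14:228  15:244
  16:23
Giant step factor: 142^(-17) ≡ 234 (mod 277).
Scan 105·234^i mod 277 for i = 0, 1, …:
  i=0: 105   i=1: 194   i=2: 245   i=3: 268
  i=4: 110   i=5: 256   i=6: 72   i=7: 228
Match at i=7, j=14: e = 7·17 + 14 = 133.

133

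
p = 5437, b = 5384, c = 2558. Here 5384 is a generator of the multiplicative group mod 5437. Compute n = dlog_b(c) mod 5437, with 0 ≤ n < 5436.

Baby-step giant-step with m = ceil(sqrt(5436)) = 74.
Baby table (5384^j mod 5437 for j=0..73):
  0:1  1:5384  2:2809  3:3359  4:1394  5:2236  6:1106  7:1189
  8:2227  9:1583  10:3093  11:4618  12:5348  13:4717  14:101  15:84
  16:985  17:2165  18:4869  19:2919  20:2966  21:475  22:2010  23:2210
  24:2484  25:4273  26:1885  27:3398  28:4764  29:3047  30:1619  31:1185
  32:2439  33:1221  34:531  35:4479  36:1841  37:293  38:782  39:2050
  40:90  41:667  42:2708  43:3275  44:409  45:71  46:1674  47:3707
  48:4698  49:1108  50:1083  51:2408  52:2864  53:444  54:3653  55:2123
  56:1658  57:4555  58:3250  59:1734  60:527  61:4691  62:1479  63:3168
  64:643  65:3980  66:1103  67:1348  68:4674  69:2380  70:4348  71:3347
  72:2030  73:1150
Giant step factor: 5384^(-74) ≡ 176 (mod 5437).
Scan 2558·176^i mod 5437 for i = 0, 1, …:
  i=0: 2558   i=1: 4374   i=2: 3207   i=3: 4421
  i=4: 605   i=5: 3177   i=6: 4578   i=7: 1052
  i=8: 294   i=9: 2811     …   i=49: 3759
  i=50: 3707
Match at i=50, j=47: n = 50·74 + 47 = 3747.

3747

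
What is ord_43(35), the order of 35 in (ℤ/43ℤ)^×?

7

The order of 35 must divide p − 1 = 42 = 2 · 3 · 7.
Divisors: 1, 2, 3, 6, 7, 14, 21, 42.
Check each in increasing order: 35^1 ≡ 35;  35^2 ≡ 21;  35^3 ≡ 4;  35^6 ≡ 16;  35^7 ≡ 1.
Smallest exponent giving 1 is 7.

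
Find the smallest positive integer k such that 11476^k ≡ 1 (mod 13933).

13932

The order of 11476 must divide p − 1 = 13932 = 2^2 · 3^4 · 43.
Divisors: 1, 2, 3, 4, 6, 9, 12, 18, 27, 36, 43, 54, 81, 86, 108, 129, 162, 172, 258, 324, 387, 516, 774, 1161, 1548, 2322, 3483, 4644, 6966, 13932.
Check each in increasing order: 11476^1 ≡ 11476;  11476^2 ≡ 3860;  11476^3 ≡ 4353;  11476^4 ≡ 5223;  11476^6 ≡ 13662;  11476^9 ≡ 4642;  11476^12 ≡ 3776;  11476^18 ≡ 7746;  11476^27 ≡ 9792;  11476^36 ≡ 5018;  11476^43 ≡ 3248;  11476^54 ≡ 10291;  11476^81 ≡ 6016;  11476^86 ≡ 2223;  11476^108 ≡ 13881;  11476^129 ≡ 3010;  11476^162 ≡ 8255;  11476^172 ≡ 9447;  11476^258 ≡ 3650;  11476^324 ≡ 12655;  11476^387 ≡ 7296;  11476^516 ≡ 2552;  11476^774 ≡ 7556;  11476^1161 ≡ 9628;  11476^1548 ≡ 9635;  11476^2322 ≡ 2135;  11476^3483 ≡ 4605;  11476^4644 ≡ 2134;  11476^6966 ≡ 13932;  11476^13932 ≡ 1.
Smallest exponent giving 1 is 13932.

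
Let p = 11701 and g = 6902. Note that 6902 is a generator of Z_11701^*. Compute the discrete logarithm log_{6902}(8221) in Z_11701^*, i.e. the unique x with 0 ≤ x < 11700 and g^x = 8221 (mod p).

Baby-step giant-step with m = ceil(sqrt(11700)) = 109.
Baby table (6902^j mod 11701 for j=0..108):
  0:1  1:6902  2:2833  3:995  4:10704  5:10595  6:7141  7:2570
  8:11125  9:2788  10:6332  11:229  12:923  13:5202  14:5536  15:5707
  16:4148  17:8850  18:3480  19:8508  20:6598  21:10805  22:5637  23:749
  24:9457  25:4036  26:8092  27:2111  28:2377  29:1252  30:5966  31:1513
  32:5434  33:3763  34:7707  35:968  36:11566  37:4310  38:3678  39:6087
  40:5884  41:8898  42:7148  43:4080  44:7554  45:9753  46:11054  47:4188
  48:4106  49:11491  50:1504  51:1821  52:1668  53:10453  54:9941  55:9819
  56:10247  57:3950  58:11271  59:4194  60:10415  61:5087  62:7474  63:7540
  64:6733  65:6495  66:1959  67:6363  68:3573  69:6839  70:944  71:9732
  72:6524  73:3200  74:6613  75:9026  76:1328  77:3973  78:6203  79:10848
  80:9898  81:5558  82:5438  83:7969  84:7338  85:4948  86:7578  87:11587
  88:8840  89:4666  90:3580  91:8349  92:9074  93:4996  94:11246  95:7159
  96:9796  97:3614  98:8997  99:87  100:3723  101:750  102:4658  103:6869
  104:9087  105:1114  106:1271  107:8393  108:8536
Giant step factor: 6902^(-109) ≡ 4071 (mod 11701).
Scan 8221·4071^i mod 11701 for i = 0, 1, …:
  i=0: 8221   i=1: 2831   i=2: 11217   i=3: 7105
  i=4: 11284   i=5: 10739   i=6: 3533   i=7: 2314
  i=8: 989   i=9: 1075     …   i=52: 6745
  i=53: 8349
Match at i=53, j=91: x = 53·109 + 91 = 5868.

5868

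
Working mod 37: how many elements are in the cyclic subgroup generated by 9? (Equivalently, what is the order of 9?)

9

The order of 9 must divide p − 1 = 36 = 2^2 · 3^2.
Divisors: 1, 2, 3, 4, 6, 9, 12, 18, 36.
Check each in increasing order: 9^1 ≡ 9;  9^2 ≡ 7;  9^3 ≡ 26;  9^4 ≡ 12;  9^6 ≡ 10;  9^9 ≡ 1.
Smallest exponent giving 1 is 9.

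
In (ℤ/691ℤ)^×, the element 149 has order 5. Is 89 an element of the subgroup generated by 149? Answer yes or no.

yes

⟨149⟩ has order 5; its elements mod 691 are {1, 89, 132, 149, 320}.
89 is in this set.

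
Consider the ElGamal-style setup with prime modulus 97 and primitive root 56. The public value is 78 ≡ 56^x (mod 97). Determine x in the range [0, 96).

45

Baby-step giant-step with m = ceil(sqrt(96)) = 10.
Baby table (56^j mod 97 for j=0..9):
  0:1  1:56  2:32  3:46  4:54  5:17  6:79  7:59
  8:6  9:45
Giant step factor: 56^(-10) ≡ 48 (mod 97).
Scan 78·48^i mod 97 for i = 0, 1, …:
  i=0: 78   i=1: 58   i=2: 68   i=3: 63
  i=4: 17
Match at i=4, j=5: x = 4·10 + 5 = 45.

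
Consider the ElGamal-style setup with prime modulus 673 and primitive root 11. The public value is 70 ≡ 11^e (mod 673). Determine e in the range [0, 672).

435

Baby-step giant-step with m = ceil(sqrt(672)) = 26.
Baby table (11^j mod 673 for j=0..25):
  0:1  1:11  2:121  3:658  4:508  5:204  6:225  7:456
  8:305  9:663  10:563  11:136  12:150  13:304  14:652  15:442
  16:151  17:315  18:100  19:427  20:659  21:519  22:325  23:210
  24:291  25:509
Giant step factor: 11^(-26) ≡ 72 (mod 673).
Scan 70·72^i mod 673 for i = 0, 1, …:
  i=0: 70   i=1: 329   i=2: 133   i=3: 154
  i=4: 320   i=5: 158   i=6: 608   i=7: 31
  i=8: 213   i=9: 530     …   i=15: 277
  i=16: 427
Match at i=16, j=19: e = 16·26 + 19 = 435.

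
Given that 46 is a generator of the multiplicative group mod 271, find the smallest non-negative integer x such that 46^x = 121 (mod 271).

Baby-step giant-step with m = ceil(sqrt(270)) = 17.
Baby table (46^j mod 271 for j=0..16):
  0:1  1:46  2:219  3:47  4:265  5:266  6:41  7:260
  8:36  9:30  10:25  11:66  12:55  13:91  14:121  15:146
  16:212
Giant step factor: 46^(-17) ≡ 203 (mod 271).
Scan 121·203^i mod 271 for i = 0, 1, …:
  i=0: 121
Match at i=0, j=14: x = 0·17 + 14 = 14.

14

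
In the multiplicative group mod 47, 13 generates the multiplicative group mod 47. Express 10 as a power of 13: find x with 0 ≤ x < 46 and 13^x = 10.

31

Baby-step giant-step with m = ceil(sqrt(46)) = 7.
Baby table (13^j mod 47 for j=0..6):
  0:1  1:13  2:28  3:35  4:32  5:40  6:3
Giant step factor: 13^(-7) ≡ 41 (mod 47).
Scan 10·41^i mod 47 for i = 0, 1, …:
  i=0: 10   i=1: 34   i=2: 31   i=3: 2
  i=4: 35
Match at i=4, j=3: x = 4·7 + 3 = 31.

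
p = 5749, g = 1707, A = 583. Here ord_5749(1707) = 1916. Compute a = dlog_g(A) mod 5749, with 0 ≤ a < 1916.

469

Baby-step giant-step with m = ceil(sqrt(1916)) = 44.
Baby table (1707^j mod 5749 for j=0..43):
  0:1  1:1707  2:4855  3:3176  4:125  5:662  6:3230  7:319
  8:4127  9:2264  10:1320  11:5381  12:4214  13:1299  14:4028  15:5741
  16:3591  17:1403  18:3337  19:4749  20:453  21:2905  22:3197  23:1478
  24:4884  25:938  26:2944  27:782  28:1106  29:2270  30:64  31:17
  32:274  33:2049  34:2251  35:2125  36:5505  37:3169  38:5423  39:1171
  40:3994  41:5193  42:5242  43:2650
Giant step factor: 1707^(-44) ≡ 1782 (mod 5749).
Scan 583·1782^i mod 5749 for i = 0, 1, …:
  i=0: 583   i=1: 4086   i=2: 3018   i=3: 2761
  i=4: 4707   i=5: 83   i=6: 4181   i=7: 5587
  i=8: 4515   i=9: 2879   i=10: 2270
Match at i=10, j=29: a = 10·44 + 29 = 469.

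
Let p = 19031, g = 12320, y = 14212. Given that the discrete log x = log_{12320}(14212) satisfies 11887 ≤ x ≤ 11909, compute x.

11891

Compute 12320^11887 mod 19031 = 17485, then multiply by 12320 repeatedly:
  12320^11887=17485  12320^11888=3311  12320^11889=8087  12320^11890=4555  12320^11891=14212
Found 14212 at exponent 11891.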